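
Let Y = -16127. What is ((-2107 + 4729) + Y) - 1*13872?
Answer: -27377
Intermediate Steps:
((-2107 + 4729) + Y) - 1*13872 = ((-2107 + 4729) - 16127) - 1*13872 = (2622 - 16127) - 13872 = -13505 - 13872 = -27377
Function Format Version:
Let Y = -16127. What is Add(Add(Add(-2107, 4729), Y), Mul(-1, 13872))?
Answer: -27377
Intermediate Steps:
Add(Add(Add(-2107, 4729), Y), Mul(-1, 13872)) = Add(Add(Add(-2107, 4729), -16127), Mul(-1, 13872)) = Add(Add(2622, -16127), -13872) = Add(-13505, -13872) = -27377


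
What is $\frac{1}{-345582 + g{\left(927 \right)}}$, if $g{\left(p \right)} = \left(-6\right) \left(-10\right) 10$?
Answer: $- \frac{1}{344982} \approx -2.8987 \cdot 10^{-6}$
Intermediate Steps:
$g{\left(p \right)} = 600$ ($g{\left(p \right)} = 60 \cdot 10 = 600$)
$\frac{1}{-345582 + g{\left(927 \right)}} = \frac{1}{-345582 + 600} = \frac{1}{-344982} = - \frac{1}{344982}$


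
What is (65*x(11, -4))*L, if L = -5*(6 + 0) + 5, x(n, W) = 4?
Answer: -6500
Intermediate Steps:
L = -25 (L = -5*6 + 5 = -30 + 5 = -25)
(65*x(11, -4))*L = (65*4)*(-25) = 260*(-25) = -6500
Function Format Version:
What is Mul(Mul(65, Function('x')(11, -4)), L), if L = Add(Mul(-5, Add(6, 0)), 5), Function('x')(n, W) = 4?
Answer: -6500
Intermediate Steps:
L = -25 (L = Add(Mul(-5, 6), 5) = Add(-30, 5) = -25)
Mul(Mul(65, Function('x')(11, -4)), L) = Mul(Mul(65, 4), -25) = Mul(260, -25) = -6500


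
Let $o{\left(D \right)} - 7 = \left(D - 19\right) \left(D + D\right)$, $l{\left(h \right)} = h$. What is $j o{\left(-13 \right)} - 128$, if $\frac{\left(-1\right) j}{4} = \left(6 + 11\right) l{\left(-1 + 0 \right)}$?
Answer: $56924$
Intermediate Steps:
$o{\left(D \right)} = 7 + 2 D \left(-19 + D\right)$ ($o{\left(D \right)} = 7 + \left(D - 19\right) \left(D + D\right) = 7 + \left(-19 + D\right) 2 D = 7 + 2 D \left(-19 + D\right)$)
$j = 68$ ($j = - 4 \left(6 + 11\right) \left(-1 + 0\right) = - 4 \cdot 17 \left(-1\right) = \left(-4\right) \left(-17\right) = 68$)
$j o{\left(-13 \right)} - 128 = 68 \left(7 - -494 + 2 \left(-13\right)^{2}\right) - 128 = 68 \left(7 + 494 + 2 \cdot 169\right) - 128 = 68 \left(7 + 494 + 338\right) - 128 = 68 \cdot 839 - 128 = 57052 - 128 = 56924$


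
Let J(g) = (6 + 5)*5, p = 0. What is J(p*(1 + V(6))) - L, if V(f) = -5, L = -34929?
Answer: 34984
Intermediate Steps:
J(g) = 55 (J(g) = 11*5 = 55)
J(p*(1 + V(6))) - L = 55 - 1*(-34929) = 55 + 34929 = 34984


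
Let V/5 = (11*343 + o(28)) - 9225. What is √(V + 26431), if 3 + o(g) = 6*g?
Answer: 2*I ≈ 2.0*I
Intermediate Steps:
o(g) = -3 + 6*g
V = -26435 (V = 5*((11*343 + (-3 + 6*28)) - 9225) = 5*((3773 + (-3 + 168)) - 9225) = 5*((3773 + 165) - 9225) = 5*(3938 - 9225) = 5*(-5287) = -26435)
√(V + 26431) = √(-26435 + 26431) = √(-4) = 2*I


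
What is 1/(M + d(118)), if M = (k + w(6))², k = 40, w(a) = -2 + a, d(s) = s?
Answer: 1/2054 ≈ 0.00048685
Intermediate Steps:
M = 1936 (M = (40 + (-2 + 6))² = (40 + 4)² = 44² = 1936)
1/(M + d(118)) = 1/(1936 + 118) = 1/2054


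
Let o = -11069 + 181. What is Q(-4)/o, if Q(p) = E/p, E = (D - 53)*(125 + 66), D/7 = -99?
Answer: -71243/21776 ≈ -3.2716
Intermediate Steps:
D = -693 (D = 7*(-99) = -693)
o = -10888
E = -142486 (E = (-693 - 53)*(125 + 66) = -746*191 = -142486)
Q(p) = -142486/p
Q(-4)/o = -142486/(-4)/(-10888) = -142486*(-¼)*(-1/10888) = (71243/2)*(-1/10888) = -71243/21776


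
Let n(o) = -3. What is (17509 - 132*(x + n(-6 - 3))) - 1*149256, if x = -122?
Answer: -115247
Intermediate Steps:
(17509 - 132*(x + n(-6 - 3))) - 1*149256 = (17509 - 132*(-122 - 3)) - 1*149256 = (17509 - 132*(-125)) - 149256 = (17509 - 1*(-16500)) - 149256 = (17509 + 16500) - 149256 = 34009 - 149256 = -115247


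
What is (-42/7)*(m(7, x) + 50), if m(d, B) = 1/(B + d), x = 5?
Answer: -601/2 ≈ -300.50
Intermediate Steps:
(-42/7)*(m(7, x) + 50) = (-42/7)*(1/(5 + 7) + 50) = (-42*1/7)*(1/12 + 50) = -6*(1/12 + 50) = -6*601/12 = -601/2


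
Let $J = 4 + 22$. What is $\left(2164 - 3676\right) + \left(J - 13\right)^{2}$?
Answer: $-1343$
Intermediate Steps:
$J = 26$
$\left(2164 - 3676\right) + \left(J - 13\right)^{2} = \left(2164 - 3676\right) + \left(26 - 13\right)^{2} = -1512 + 13^{2} = -1512 + 169 = -1343$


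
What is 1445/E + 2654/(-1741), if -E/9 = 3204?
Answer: -79046489/50203476 ≈ -1.5745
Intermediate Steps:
E = -28836 (E = -9*3204 = -28836)
1445/E + 2654/(-1741) = 1445/(-28836) + 2654/(-1741) = 1445*(-1/28836) + 2654*(-1/1741) = -1445/28836 - 2654/1741 = -79046489/50203476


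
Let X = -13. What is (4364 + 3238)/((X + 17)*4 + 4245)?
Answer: 7602/4261 ≈ 1.7841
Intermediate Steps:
(4364 + 3238)/((X + 17)*4 + 4245) = (4364 + 3238)/((-13 + 17)*4 + 4245) = 7602/(4*4 + 4245) = 7602/(16 + 4245) = 7602/4261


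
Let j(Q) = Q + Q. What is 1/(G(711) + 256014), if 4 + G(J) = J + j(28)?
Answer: 1/256777 ≈ 3.8944e-6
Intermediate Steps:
j(Q) = 2*Q
G(J) = 52 + J (G(J) = -4 + (J + 2*28) = -4 + (J + 56) = -4 + (56 + J) = 52 + J)
1/(G(711) + 256014) = 1/((52 + 711) + 256014) = 1/(763 + 256014) = 1/256777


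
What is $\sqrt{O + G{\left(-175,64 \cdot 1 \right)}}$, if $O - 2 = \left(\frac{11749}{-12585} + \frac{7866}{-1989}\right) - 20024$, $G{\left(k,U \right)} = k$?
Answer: $\frac{2 i \sqrt{39068160370859685}}{2781285} \approx 142.13 i$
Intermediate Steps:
$O = - \frac{55700484089}{2781285}$ ($O = 2 + \left(\left(\frac{11749}{-12585} + \frac{7866}{-1989}\right) - 20024\right) = 2 + \left(\left(11749 \left(- \frac{1}{12585}\right) + 7866 \left(- \frac{1}{1989}\right)\right) - 20024\right) = 2 - \frac{55706046659}{2781285} = - \frac{55700484089}{2781285} \approx -20027.0$)
$\sqrt{O + G{\left(-175,64 \cdot 1 \right)}} = \sqrt{- \frac{55700484089}{2781285} - 175} = \sqrt{- \frac{56187208964}{2781285}} = \frac{2 i \sqrt{39068160370859685}}{2781285}$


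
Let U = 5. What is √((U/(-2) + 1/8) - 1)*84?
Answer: 63*I*√6 ≈ 154.32*I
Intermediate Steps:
√((U/(-2) + 1/8) - 1)*84 = √((5/(-2) + 1/8) - 1)*84 = √((5*(-½) + 1*(⅛)) - 1)*84 = √((-5/2 + ⅛) - 1)*84 = √(-19/8 - 1)*84 = √(-27/8)*84 = (3*I*√6/4)*84 = 63*I*√6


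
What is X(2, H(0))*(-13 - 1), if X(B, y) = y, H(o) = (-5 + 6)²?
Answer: -14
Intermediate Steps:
H(o) = 1 (H(o) = 1² = 1)
X(2, H(0))*(-13 - 1) = 1*(-13 - 1) = 1*(-14) = -14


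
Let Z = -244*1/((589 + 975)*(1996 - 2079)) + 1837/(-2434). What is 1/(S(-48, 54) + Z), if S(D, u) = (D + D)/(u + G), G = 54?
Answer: -710915418/1167133999 ≈ -0.60911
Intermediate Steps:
S(D, u) = 2*D/(54 + u) (S(D, u) = (D + D)/(u + 54) = (2*D)/(54 + u) = 2*D/(54 + u))
Z = -59467687/78990602 (Z = -244/(1564*(-83)) + 1837*(-1/2434) = -244/(-129812) - 1837/2434 = -244*(-1/129812) - 1837/2434 = 61/32453 - 1837/2434 = -59467687/78990602 ≈ -0.75284)
1/(S(-48, 54) + Z) = 1/(2*(-48)/(54 + 54) - 59467687/78990602) = 1/(2*(-48)/108 - 59467687/78990602) = 1/(2*(-48)*(1/108) - 59467687/78990602) = 1/(-8/9 - 59467687/78990602) = 1/(-1167133999/710915418) = -710915418/1167133999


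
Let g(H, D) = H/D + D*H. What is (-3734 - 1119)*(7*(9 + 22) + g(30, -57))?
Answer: 137713581/19 ≈ 7.2481e+6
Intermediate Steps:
g(H, D) = D*H + H/D
(-3734 - 1119)*(7*(9 + 22) + g(30, -57)) = (-3734 - 1119)*(7*(9 + 22) + (-57*30 + 30/(-57))) = -4853*(7*31 + (-1710 + 30*(-1/57))) = -4853*(217 + (-1710 - 10/19)) = -4853*(217 - 32500/19) = -4853*(-28377/19) = 137713581/19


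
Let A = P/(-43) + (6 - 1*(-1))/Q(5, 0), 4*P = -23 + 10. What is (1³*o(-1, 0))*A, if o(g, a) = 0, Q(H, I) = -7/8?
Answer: 0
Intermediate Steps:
Q(H, I) = -7/8 (Q(H, I) = -7*⅛ = -7/8)
P = -13/4 (P = (-23 + 10)/4 = (¼)*(-13) = -13/4 ≈ -3.2500)
A = -1363/172 (A = -13/4/(-43) + (6 - 1*(-1))/(-7/8) = -13/4*(-1/43) + (6 + 1)*(-8/7) = 13/172 + 7*(-8/7) = 13/172 - 8 = -1363/172 ≈ -7.9244)
(1³*o(-1, 0))*A = (1³*0)*(-1363/172) = (1*0)*(-1363/172) = 0*(-1363/172) = 0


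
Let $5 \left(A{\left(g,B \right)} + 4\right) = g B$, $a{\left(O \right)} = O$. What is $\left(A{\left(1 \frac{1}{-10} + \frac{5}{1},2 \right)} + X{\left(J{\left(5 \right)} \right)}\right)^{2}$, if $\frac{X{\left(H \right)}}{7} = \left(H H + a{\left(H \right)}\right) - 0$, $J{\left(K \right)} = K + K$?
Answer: $\frac{368601601}{625} \approx 5.8976 \cdot 10^{5}$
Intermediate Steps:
$J{\left(K \right)} = 2 K$
$A{\left(g,B \right)} = -4 + \frac{B g}{5}$ ($A{\left(g,B \right)} = -4 + \frac{g B}{5} = -4 + \frac{B g}{5}$)
$X{\left(H \right)} = 7 H + 7 H^{2}$ ($X{\left(H \right)} = 7 \left(\left(H H + H\right) - 0\right) = 7 \left(\left(H^{2} + H\right) + 0\right) = 7 \left(\left(H + H^{2}\right) + 0\right) = 7 \left(H + H^{2}\right) = 7 H + 7 H^{2}$)
$\left(A{\left(1 \frac{1}{-10} + \frac{5}{1},2 \right)} + X{\left(J{\left(5 \right)} \right)}\right)^{2} = \left(\left(-4 + \frac{1}{5} \cdot 2 \left(1 \frac{1}{-10} + \frac{5}{1}\right)\right) + 7 \cdot 2 \cdot 5 \left(1 + 2 \cdot 5\right)\right)^{2} = \left(\left(-4 + \frac{1}{5} \cdot 2 \left(1 \left(- \frac{1}{10}\right) + 5 \cdot 1\right)\right) + 7 \cdot 10 \left(1 + 10\right)\right)^{2} = \left(\left(-4 + \frac{1}{5} \cdot 2 \left(- \frac{1}{10} + 5\right)\right) + 7 \cdot 10 \cdot 11\right)^{2} = \left(\left(-4 + \frac{1}{5} \cdot 2 \cdot \frac{49}{10}\right) + 770\right)^{2} = \left(\left(-4 + \frac{49}{25}\right) + 770\right)^{2} = \left(- \frac{51}{25} + 770\right)^{2} = \left(\frac{19199}{25}\right)^{2} = \frac{368601601}{625}$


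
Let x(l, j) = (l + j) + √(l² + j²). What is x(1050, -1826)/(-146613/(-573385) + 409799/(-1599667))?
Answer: 88970831091115/55077718 - 917225062795*√1109194/220310872 ≈ -2.7694e+6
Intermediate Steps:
x(l, j) = j + l + √(j² + l²) (x(l, j) = (j + l) + √(j² + l²) = j + l + √(j² + l²))
x(1050, -1826)/(-146613/(-573385) + 409799/(-1599667)) = (-1826 + 1050 + √((-1826)² + 1050²))/(-146613/(-573385) + 409799/(-1599667)) = (-1826 + 1050 + √(3334276 + 1102500))/(-146613*(-1/573385) + 409799*(-1/1599667)) = (-1826 + 1050 + √4436776)/(146613/573385 - 409799/1599667) = (-1826 + 1050 + 2*√1109194)/(-440621744/917225062795) = (-776 + 2*√1109194)*(-917225062795/440621744) = 88970831091115/55077718 - 917225062795*√1109194/220310872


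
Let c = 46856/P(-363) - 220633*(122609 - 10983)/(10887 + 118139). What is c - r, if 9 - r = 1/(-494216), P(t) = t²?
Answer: -801965260862727931433/4201238043233352 ≈ -1.9089e+5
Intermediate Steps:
r = 4447945/494216 (r = 9 - 1/(-494216) = 9 - 1*(-1/494216) = 9 + 1/494216 = 4447945/494216 ≈ 9.0000)
c = -1622625430402573/8500813497 (c = 46856/((-363)²) - 220633*(122609 - 10983)/(10887 + 118139) = 46856/131769 - 220633/(129026/111626) = 46856*(1/131769) - 220633/(129026*(1/111626)) = 46856/131769 - 220633/64513/55813 = 46856/131769 - 220633*55813/64513 = 46856/131769 - 12314189629/64513 = -1622625430402573/8500813497 ≈ -1.9088e+5)
c - r = -1622625430402573/8500813497 - 1*4447945/494216 = -1622625430402573/8500813497 - 4447945/494216 = -801965260862727931433/4201238043233352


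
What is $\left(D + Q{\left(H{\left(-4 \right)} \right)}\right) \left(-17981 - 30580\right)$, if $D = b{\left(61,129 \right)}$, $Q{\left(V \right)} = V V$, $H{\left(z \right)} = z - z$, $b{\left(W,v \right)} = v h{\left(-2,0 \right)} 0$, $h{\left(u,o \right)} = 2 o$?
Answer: $0$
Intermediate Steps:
$b{\left(W,v \right)} = 0$ ($b{\left(W,v \right)} = v 2 \cdot 0 \cdot 0 = v 0 \cdot 0 = 0 \cdot 0 = 0$)
$H{\left(z \right)} = 0$
$Q{\left(V \right)} = V^{2}$
$D = 0$
$\left(D + Q{\left(H{\left(-4 \right)} \right)}\right) \left(-17981 - 30580\right) = \left(0 + 0^{2}\right) \left(-17981 - 30580\right) = \left(0 + 0\right) \left(-48561\right) = 0 \left(-48561\right) = 0$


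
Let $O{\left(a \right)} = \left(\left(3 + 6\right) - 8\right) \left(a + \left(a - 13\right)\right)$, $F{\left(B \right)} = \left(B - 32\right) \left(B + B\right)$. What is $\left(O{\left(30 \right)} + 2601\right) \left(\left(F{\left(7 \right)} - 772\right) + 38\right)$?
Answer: $-2870432$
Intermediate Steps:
$F{\left(B \right)} = 2 B \left(-32 + B\right)$ ($F{\left(B \right)} = \left(-32 + B\right) 2 B = 2 B \left(-32 + B\right)$)
$O{\left(a \right)} = -13 + 2 a$ ($O{\left(a \right)} = \left(9 - 8\right) \left(a + \left(-13 + a\right)\right) = 1 \left(-13 + 2 a\right) = -13 + 2 a$)
$\left(O{\left(30 \right)} + 2601\right) \left(\left(F{\left(7 \right)} - 772\right) + 38\right) = \left(\left(-13 + 2 \cdot 30\right) + 2601\right) \left(\left(2 \cdot 7 \left(-32 + 7\right) - 772\right) + 38\right) = \left(\left(-13 + 60\right) + 2601\right) \left(\left(2 \cdot 7 \left(-25\right) - 772\right) + 38\right) = \left(47 + 2601\right) \left(\left(-350 - 772\right) + 38\right) = 2648 \left(-1122 + 38\right) = 2648 \left(-1084\right) = -2870432$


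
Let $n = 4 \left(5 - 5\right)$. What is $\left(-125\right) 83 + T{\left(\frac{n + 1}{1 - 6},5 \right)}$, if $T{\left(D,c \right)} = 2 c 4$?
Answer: $-10335$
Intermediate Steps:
$n = 0$ ($n = 4 \cdot 0 = 0$)
$T{\left(D,c \right)} = 8 c$
$\left(-125\right) 83 + T{\left(\frac{n + 1}{1 - 6},5 \right)} = \left(-125\right) 83 + 8 \cdot 5 = -10375 + 40 = -10335$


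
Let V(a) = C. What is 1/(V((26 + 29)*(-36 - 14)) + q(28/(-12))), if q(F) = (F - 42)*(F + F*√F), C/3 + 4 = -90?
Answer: -43389/13814674 - 8379*I*√21/13814674 ≈ -0.0031408 - 0.0027795*I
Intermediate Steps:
C = -282 (C = -12 + 3*(-90) = -12 - 270 = -282)
q(F) = (-42 + F)*(F + F^(3/2))
V(a) = -282
1/(V((26 + 29)*(-36 - 14)) + q(28/(-12))) = 1/(-282 + ((28/(-12))² + (28/(-12))^(5/2) - 1176/(-12) - 42*56*√7*(-I*√3/72))) = 1/(-282 + ((28*(-1/12))² + (28*(-1/12))^(5/2) - 1176*(-1)/12 - 42*(-7*I*√21/9))) = 1/(-282 + ((-7/3)² + (-7/3)^(5/2) - 42*(-7/3) - (-98)*I*√21/3)) = 1/(-282 + (49/9 + 49*I*√21/27 + 98 - (-98)*I*√21/3)) = 1/(-282 + (49/9 + 49*I*√21/27 + 98 + 98*I*√21/3)) = 1/(-282 + (931/9 + 931*I*√21/27)) = 1/(-1607/9 + 931*I*√21/27)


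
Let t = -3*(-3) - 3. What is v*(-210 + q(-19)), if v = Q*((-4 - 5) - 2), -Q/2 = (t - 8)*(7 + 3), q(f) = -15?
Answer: 99000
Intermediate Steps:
t = 6 (t = 9 - 3 = 6)
Q = 40 (Q = -2*(6 - 8)*(7 + 3) = -(-4)*10 = -2*(-20) = 40)
v = -440 (v = 40*((-4 - 5) - 2) = 40*(-9 - 2) = 40*(-11) = -440)
v*(-210 + q(-19)) = -440*(-210 - 15) = -440*(-225) = 99000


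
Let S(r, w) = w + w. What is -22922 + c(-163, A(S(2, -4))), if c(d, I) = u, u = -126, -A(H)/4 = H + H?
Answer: -23048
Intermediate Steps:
S(r, w) = 2*w
A(H) = -8*H (A(H) = -4*(H + H) = -8*H)
c(d, I) = -126
-22922 + c(-163, A(S(2, -4))) = -22922 - 126 = -23048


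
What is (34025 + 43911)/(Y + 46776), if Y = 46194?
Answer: 38968/46485 ≈ 0.83829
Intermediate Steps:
(34025 + 43911)/(Y + 46776) = (34025 + 43911)/(46194 + 46776) = 77936/92970 = 77936*(1/92970) = 38968/46485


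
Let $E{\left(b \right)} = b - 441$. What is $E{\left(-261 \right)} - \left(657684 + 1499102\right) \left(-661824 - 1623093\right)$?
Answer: $4928076996060$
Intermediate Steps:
$E{\left(b \right)} = -441 + b$ ($E{\left(b \right)} = b - 441 = -441 + b$)
$E{\left(-261 \right)} - \left(657684 + 1499102\right) \left(-661824 - 1623093\right) = \left(-441 - 261\right) - \left(657684 + 1499102\right) \left(-661824 - 1623093\right) = -702 - 2156786 \left(-2284917\right) = -702 - -4928076996762 = -702 + 4928076996762 = 4928076996060$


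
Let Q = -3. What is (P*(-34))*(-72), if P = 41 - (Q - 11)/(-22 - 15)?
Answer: 3679344/37 ≈ 99442.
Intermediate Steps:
P = 1503/37 (P = 41 - (-3 - 11)/(-22 - 15) = 41 - (-14)/(-37) = 41 - (-14)*(-1)/37 = 41 - 1*14/37 = 41 - 14/37 = 1503/37 ≈ 40.622)
(P*(-34))*(-72) = ((1503/37)*(-34))*(-72) = -51102/37*(-72) = 3679344/37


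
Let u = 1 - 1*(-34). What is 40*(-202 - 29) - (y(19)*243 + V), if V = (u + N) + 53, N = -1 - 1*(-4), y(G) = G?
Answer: -13948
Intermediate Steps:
u = 35 (u = 1 + 34 = 35)
N = 3 (N = -1 + 4 = 3)
V = 91 (V = (35 + 3) + 53 = 38 + 53 = 91)
40*(-202 - 29) - (y(19)*243 + V) = 40*(-202 - 29) - (19*243 + 91) = 40*(-231) - (4617 + 91) = -9240 - 1*4708 = -9240 - 4708 = -13948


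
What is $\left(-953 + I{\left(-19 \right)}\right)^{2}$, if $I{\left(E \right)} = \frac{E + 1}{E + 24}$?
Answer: $\frac{22877089}{25} \approx 9.1508 \cdot 10^{5}$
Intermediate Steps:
$I{\left(E \right)} = \frac{1 + E}{24 + E}$
$\left(-953 + I{\left(-19 \right)}\right)^{2} = \left(-953 + \frac{1 - 19}{24 - 19}\right)^{2} = \left(-953 + \frac{1}{5} \left(-18\right)\right)^{2} = \left(-953 - \frac{18}{5}\right)^{2} = \left(- \frac{4783}{5}\right)^{2} = \frac{22877089}{25}$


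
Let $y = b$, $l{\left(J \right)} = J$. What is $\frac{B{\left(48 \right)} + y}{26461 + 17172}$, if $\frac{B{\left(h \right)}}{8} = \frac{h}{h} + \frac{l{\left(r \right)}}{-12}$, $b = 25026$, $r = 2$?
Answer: $\frac{75098}{130899} \approx 0.57371$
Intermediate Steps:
$y = 25026$
$B{\left(h \right)} = \frac{20}{3}$ ($B{\left(h \right)} = 8 \left(\frac{h}{h} + \frac{2}{-12}\right) = 8 \left(1 + 2 \left(- \frac{1}{12}\right)\right) = 8 \left(1 - \frac{1}{6}\right) = 8 \cdot \frac{5}{6} = \frac{20}{3}$)
$\frac{B{\left(48 \right)} + y}{26461 + 17172} = \frac{\frac{20}{3} + 25026}{26461 + 17172} = \frac{75098}{3 \cdot 43633} = \frac{75098}{3} \cdot \frac{1}{43633} = \frac{75098}{130899}$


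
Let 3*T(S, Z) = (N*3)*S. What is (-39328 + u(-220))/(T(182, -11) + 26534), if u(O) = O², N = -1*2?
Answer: 4536/13085 ≈ 0.34666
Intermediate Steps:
N = -2
T(S, Z) = -2*S (T(S, Z) = ((-2*3)*S)/3 = (-6*S)/3 = -2*S)
(-39328 + u(-220))/(T(182, -11) + 26534) = (-39328 + (-220)²)/(-2*182 + 26534) = (-39328 + 48400)/(-364 + 26534) = 9072/26170 = 9072*(1/26170) = 4536/13085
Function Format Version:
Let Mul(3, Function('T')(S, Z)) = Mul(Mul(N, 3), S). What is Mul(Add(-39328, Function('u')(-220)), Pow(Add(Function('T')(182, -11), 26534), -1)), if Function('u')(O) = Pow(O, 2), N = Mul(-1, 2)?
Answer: Rational(4536, 13085) ≈ 0.34666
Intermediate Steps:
N = -2
Function('T')(S, Z) = Mul(-2, S) (Function('T')(S, Z) = Mul(Rational(1, 3), Mul(Mul(-2, 3), S)) = Mul(Rational(1, 3), Mul(-6, S)) = Mul(-2, S))
Mul(Add(-39328, Function('u')(-220)), Pow(Add(Function('T')(182, -11), 26534), -1)) = Mul(Add(-39328, Pow(-220, 2)), Pow(Add(Mul(-2, 182), 26534), -1)) = Mul(Add(-39328, 48400), Pow(Add(-364, 26534), -1)) = Mul(9072, Pow(26170, -1)) = Mul(9072, Rational(1, 26170)) = Rational(4536, 13085)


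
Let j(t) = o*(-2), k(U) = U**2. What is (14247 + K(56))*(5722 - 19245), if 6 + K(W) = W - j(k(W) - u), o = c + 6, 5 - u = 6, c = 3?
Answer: -193581745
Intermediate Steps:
u = -1 (u = 5 - 1*6 = 5 - 6 = -1)
o = 9 (o = 3 + 6 = 9)
j(t) = -18 (j(t) = 9*(-2) = -18)
K(W) = 12 + W (K(W) = -6 + (W - 1*(-18)) = -6 + (W + 18) = -6 + (18 + W) = 12 + W)
(14247 + K(56))*(5722 - 19245) = (14247 + (12 + 56))*(5722 - 19245) = (14247 + 68)*(-13523) = 14315*(-13523) = -193581745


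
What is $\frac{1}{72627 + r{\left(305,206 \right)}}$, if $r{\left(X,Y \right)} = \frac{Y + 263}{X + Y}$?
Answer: $\frac{73}{5301838} \approx 1.3769 \cdot 10^{-5}$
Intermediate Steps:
$r{\left(X,Y \right)} = \frac{263 + Y}{X + Y}$
$\frac{1}{72627 + r{\left(305,206 \right)}} = \frac{1}{72627 + \frac{263 + 206}{305 + 206}} = \frac{1}{72627 + \frac{1}{511} \cdot 469} = \frac{1}{72627 + \frac{67}{73}} = \frac{1}{\frac{5301838}{73}} = \frac{73}{5301838}$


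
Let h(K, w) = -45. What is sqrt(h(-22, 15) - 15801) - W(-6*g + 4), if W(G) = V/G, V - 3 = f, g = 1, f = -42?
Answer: -39/2 + I*sqrt(15846) ≈ -19.5 + 125.88*I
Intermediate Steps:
V = -39 (V = 3 - 42 = -39)
W(G) = -39/G
sqrt(h(-22, 15) - 15801) - W(-6*g + 4) = sqrt(-45 - 15801) - (-39)/(-6*1 + 4) = sqrt(-15846) - (-39)/(-6 + 4) = I*sqrt(15846) - (-39)/(-2) = I*sqrt(15846) - (-39)*(-1)/2 = I*sqrt(15846) - 1*39/2 = I*sqrt(15846) - 39/2 = -39/2 + I*sqrt(15846)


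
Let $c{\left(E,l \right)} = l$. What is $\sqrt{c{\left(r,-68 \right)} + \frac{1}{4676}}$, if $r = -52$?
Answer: $\frac{i \sqrt{371703423}}{2338} \approx 8.2462 i$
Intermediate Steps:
$\sqrt{c{\left(r,-68 \right)} + \frac{1}{4676}} = \sqrt{-68 + \frac{1}{4676}} = \sqrt{- \frac{317967}{4676}} = \frac{i \sqrt{371703423}}{2338}$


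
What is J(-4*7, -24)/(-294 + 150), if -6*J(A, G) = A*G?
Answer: 7/9 ≈ 0.77778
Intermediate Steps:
J(A, G) = -A*G/6
J(-4*7, -24)/(-294 + 150) = (-1/6*(-4*7)*(-24))/(-294 + 150) = -1/6*(-28)*(-24)/(-144) = -112*(-1/144) = 7/9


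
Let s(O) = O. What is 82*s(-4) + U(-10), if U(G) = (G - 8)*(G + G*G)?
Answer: -1948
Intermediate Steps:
U(G) = (-8 + G)*(G + G²)
82*s(-4) + U(-10) = 82*(-4) - 10*(-8 + (-10)² - 7*(-10)) = -328 - 10*(-8 + 100 + 70) = -328 - 10*162 = -328 - 1620 = -1948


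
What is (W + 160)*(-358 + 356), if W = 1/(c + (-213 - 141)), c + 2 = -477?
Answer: -266558/833 ≈ -320.00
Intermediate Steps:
c = -479 (c = -2 - 477 = -479)
W = -1/833 (W = 1/(-479 + (-213 - 141)) = 1/(-479 - 354) = 1/(-833) = -1/833 ≈ -0.0012005)
(W + 160)*(-358 + 356) = (-1/833 + 160)*(-358 + 356) = (133279/833)*(-2) = -266558/833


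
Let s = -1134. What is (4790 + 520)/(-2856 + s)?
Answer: -177/133 ≈ -1.3308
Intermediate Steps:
(4790 + 520)/(-2856 + s) = (4790 + 520)/(-2856 - 1134) = 5310/(-3990) = 5310*(-1/3990) = -177/133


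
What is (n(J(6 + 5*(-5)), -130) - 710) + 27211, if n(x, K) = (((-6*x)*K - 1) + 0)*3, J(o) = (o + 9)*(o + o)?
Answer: 915698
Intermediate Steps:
J(o) = 2*o*(9 + o) (J(o) = (9 + o)*(2*o) = 2*o*(9 + o))
n(x, K) = -3 - 18*K*x (n(x, K) = ((-6*K*x - 1) + 0)*3 = ((-1 - 6*K*x) + 0)*3 = (-1 - 6*K*x)*3 = -3 - 18*K*x)
(n(J(6 + 5*(-5)), -130) - 710) + 27211 = ((-3 - 18*(-130)*2*(6 + 5*(-5))*(9 + (6 + 5*(-5)))) - 710) + 27211 = ((-3 - 18*(-130)*2*(6 - 25)*(9 + (6 - 25))) - 710) + 27211 = ((-3 - 18*(-130)*2*(-19)*(9 - 19)) - 710) + 27211 = ((-3 - 18*(-130)*2*(-19)*(-10)) - 710) + 27211 = ((-3 - 18*(-130)*380) - 710) + 27211 = ((-3 + 889200) - 710) + 27211 = (889197 - 710) + 27211 = 888487 + 27211 = 915698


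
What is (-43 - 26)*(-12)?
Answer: 828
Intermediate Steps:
(-43 - 26)*(-12) = -69*(-12) = 828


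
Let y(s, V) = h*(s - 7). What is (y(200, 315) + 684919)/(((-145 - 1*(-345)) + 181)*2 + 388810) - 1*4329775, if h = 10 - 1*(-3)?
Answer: -421689604718/97393 ≈ -4.3298e+6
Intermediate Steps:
h = 13 (h = 10 + 3 = 13)
y(s, V) = -91 + 13*s (y(s, V) = 13*(s - 7) = 13*(-7 + s) = -91 + 13*s)
(y(200, 315) + 684919)/(((-145 - 1*(-345)) + 181)*2 + 388810) - 1*4329775 = ((-91 + 13*200) + 684919)/(((-145 - 1*(-345)) + 181)*2 + 388810) - 1*4329775 = ((-91 + 2600) + 684919)/(((-145 + 345) + 181)*2 + 388810) - 4329775 = (2509 + 684919)/((200 + 181)*2 + 388810) - 4329775 = 687428/(381*2 + 388810) - 4329775 = 687428/(762 + 388810) - 4329775 = 687428/389572 - 4329775 = 687428*(1/389572) - 4329775 = 171857/97393 - 4329775 = -421689604718/97393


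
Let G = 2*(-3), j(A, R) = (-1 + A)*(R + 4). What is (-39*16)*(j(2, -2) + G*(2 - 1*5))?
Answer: -12480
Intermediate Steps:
j(A, R) = (-1 + A)*(4 + R)
G = -6
(-39*16)*(j(2, -2) + G*(2 - 1*5)) = (-39*16)*((-4 - 1*(-2) + 4*2 + 2*(-2)) - 6*(2 - 1*5)) = -624*((-4 + 2 + 8 - 4) - 6*(2 - 5)) = -624*(2 - 6*(-3)) = -624*(2 + 18) = -624*20 = -12480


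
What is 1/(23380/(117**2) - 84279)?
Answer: -13689/1153671851 ≈ -1.1866e-5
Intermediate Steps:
1/(23380/(117**2) - 84279) = 1/(23380/13689 - 84279) = 1/(-1153671851/13689) = -13689/1153671851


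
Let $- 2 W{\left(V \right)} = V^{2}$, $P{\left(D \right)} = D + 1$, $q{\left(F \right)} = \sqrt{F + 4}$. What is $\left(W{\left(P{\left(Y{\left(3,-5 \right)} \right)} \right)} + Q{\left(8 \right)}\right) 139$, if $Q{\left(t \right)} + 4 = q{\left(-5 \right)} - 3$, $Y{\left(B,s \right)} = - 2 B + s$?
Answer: $-7923 + 139 i \approx -7923.0 + 139.0 i$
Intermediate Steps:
$q{\left(F \right)} = \sqrt{4 + F}$
$Y{\left(B,s \right)} = s - 2 B$
$P{\left(D \right)} = 1 + D$
$Q{\left(t \right)} = -7 + i$ ($Q{\left(t \right)} = -4 - \left(3 - \sqrt{4 - 5}\right) = -4 - \left(3 - \sqrt{-1}\right) = -4 - \left(3 - i\right) = -7 + i$)
$W{\left(V \right)} = - \frac{V^{2}}{2}$
$\left(W{\left(P{\left(Y{\left(3,-5 \right)} \right)} \right)} + Q{\left(8 \right)}\right) 139 = \left(- \frac{\left(1 - 11\right)^{2}}{2} - \left(7 - i\right)\right) 139 = \left(- \frac{\left(-10\right)^{2}}{2} - \left(7 - i\right)\right) 139 = \left(\left(- \frac{1}{2}\right) 100 - \left(7 - i\right)\right) 139 = \left(-50 - \left(7 - i\right)\right) 139 = \left(-57 + i\right) 139 = -7923 + 139 i$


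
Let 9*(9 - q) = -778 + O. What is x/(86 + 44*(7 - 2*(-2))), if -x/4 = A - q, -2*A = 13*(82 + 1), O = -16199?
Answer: 14609/855 ≈ 17.087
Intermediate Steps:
A = -1079/2 (A = -13*(82 + 1)/2 = -13*83/2 = -½*1079 = -1079/2 ≈ -539.50)
q = 5686/3 (q = 9 - (-778 - 16199)/9 = 9 - ⅑*(-16977) = 9 + 5659/3 = 5686/3 ≈ 1895.3)
x = 29218/3 (x = -4*(-1079/2 - 1*5686/3) = -4*(-1079/2 - 5686/3) = -4*(-14609/6) = 29218/3 ≈ 9739.3)
x/(86 + 44*(7 - 2*(-2))) = 29218/(3*(86 + 44*(7 - 2*(-2)))) = 29218/(3*(86 + 44*(7 + 4))) = 29218/(3*(86 + 44*11)) = 29218/(3*(86 + 484)) = (29218/3)/570 = (29218/3)*(1/570) = 14609/855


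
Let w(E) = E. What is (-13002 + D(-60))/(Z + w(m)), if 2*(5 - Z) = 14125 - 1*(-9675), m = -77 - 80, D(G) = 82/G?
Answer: 390101/361560 ≈ 1.0789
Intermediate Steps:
m = -157
Z = -11895 (Z = 5 - (14125 - 1*(-9675))/2 = 5 - (14125 + 9675)/2 = 5 - 1/2*23800 = 5 - 11900 = -11895)
(-13002 + D(-60))/(Z + w(m)) = (-13002 + 82/(-60))/(-11895 - 157) = (-13002 + 82*(-1/60))/(-12052) = (-13002 - 41/30)*(-1/12052) = -390101/30*(-1/12052) = 390101/361560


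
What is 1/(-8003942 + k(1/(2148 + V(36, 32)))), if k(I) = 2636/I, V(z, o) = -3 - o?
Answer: -1/2434074 ≈ -4.1083e-7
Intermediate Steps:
1/(-8003942 + k(1/(2148 + V(36, 32)))) = 1/(-8003942 + 2636/(1/(2148 + (-3 - 1*32)))) = 1/(-8003942 + 2636/(1/(2148 + (-3 - 32)))) = 1/(-8003942 + 2636/(1/(2148 - 35))) = 1/(-8003942 + 2636/(1/2113)) = 1/(-8003942 + 2636*2113) = 1/(-8003942 + 5569868) = 1/(-2434074) = -1/2434074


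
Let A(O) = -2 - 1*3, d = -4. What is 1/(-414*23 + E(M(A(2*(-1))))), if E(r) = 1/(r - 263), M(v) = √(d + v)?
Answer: -658713179/6272269394725 + 3*I/6272269394725 ≈ -0.00010502 + 4.783e-13*I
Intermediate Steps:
A(O) = -5 (A(O) = -2 - 3 = -5)
M(v) = √(-4 + v)
E(r) = 1/(-263 + r)
1/(-414*23 + E(M(A(2*(-1))))) = 1/(-414*23 + 1/(-263 + √(-4 - 5))) = 1/(-9522 + 1/(-263 + √(-9))) = 1/(-9522 + 1/(-263 + 3*I)) = 1/(-9522 + (-263 - 3*I)/69178)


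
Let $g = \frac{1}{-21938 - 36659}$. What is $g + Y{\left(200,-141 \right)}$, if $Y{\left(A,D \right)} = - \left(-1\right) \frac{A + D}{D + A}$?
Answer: $\frac{58596}{58597} \approx 0.99998$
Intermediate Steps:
$g = - \frac{1}{58597}$ ($g = \frac{1}{-58597} = - \frac{1}{58597} \approx -1.7066 \cdot 10^{-5}$)
$Y{\left(A,D \right)} = 1$ ($Y{\left(A,D \right)} = - \left(-1\right) \frac{A + D}{A + D} = - \left(-1\right) 1 = \left(-1\right) \left(-1\right) = 1$)
$g + Y{\left(200,-141 \right)} = - \frac{1}{58597} + 1 = \frac{58596}{58597}$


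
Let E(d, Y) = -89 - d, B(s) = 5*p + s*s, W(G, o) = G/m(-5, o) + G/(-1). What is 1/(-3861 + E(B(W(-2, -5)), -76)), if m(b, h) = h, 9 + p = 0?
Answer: -25/97769 ≈ -0.00025570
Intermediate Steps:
p = -9 (p = -9 + 0 = -9)
W(G, o) = -G + G/o (W(G, o) = G/o + G/(-1) = G/o + G*(-1) = G/o - G = -G + G/o)
B(s) = -45 + s² (B(s) = 5*(-9) + s*s = -45 + s²)
1/(-3861 + E(B(W(-2, -5)), -76)) = 1/(-3861 + (-89 - (-45 + (-1*(-2) - 2/(-5))²))) = 1/(-3861 + (-89 - (-45 + (2 - 2*(-⅕))²))) = 1/(-3861 + (-89 - (-45 + (2 + ⅖)²))) = 1/(-3861 + (-89 - (-45 + (12/5)²))) = 1/(-3861 + (-89 - (-45 + 144/25))) = 1/(-3861 + (-89 - 1*(-981/25))) = 1/(-3861 + (-89 + 981/25)) = 1/(-3861 - 1244/25) = 1/(-97769/25) = -25/97769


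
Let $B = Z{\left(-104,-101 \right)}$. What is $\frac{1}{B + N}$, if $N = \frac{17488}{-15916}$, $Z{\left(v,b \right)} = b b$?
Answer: $\frac{3979}{40585407} \approx 9.804 \cdot 10^{-5}$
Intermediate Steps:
$Z{\left(v,b \right)} = b^{2}$
$N = - \frac{4372}{3979}$ ($N = 17488 \left(- \frac{1}{15916}\right) = - \frac{4372}{3979} \approx -1.0988$)
$B = 10201$ ($B = \left(-101\right)^{2} = 10201$)
$\frac{1}{B + N} = \frac{1}{10201 - \frac{4372}{3979}} = \frac{1}{\frac{40585407}{3979}} = \frac{3979}{40585407}$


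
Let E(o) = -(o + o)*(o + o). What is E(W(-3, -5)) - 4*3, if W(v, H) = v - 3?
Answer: -156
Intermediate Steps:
W(v, H) = -3 + v
E(o) = -4*o² (E(o) = -2*o*2*o = -4*o²)
E(W(-3, -5)) - 4*3 = -4*(-3 - 3)² - 4*3 = -4*(-6)² - 12 = -4*36 - 12 = -144 - 12 = -156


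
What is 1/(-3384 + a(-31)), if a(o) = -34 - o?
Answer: -1/3387 ≈ -0.00029525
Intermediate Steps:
1/(-3384 + a(-31)) = 1/(-3384 + (-34 - 1*(-31))) = 1/(-3384 + (-34 + 31)) = 1/(-3384 - 3) = 1/(-3387) = -1/3387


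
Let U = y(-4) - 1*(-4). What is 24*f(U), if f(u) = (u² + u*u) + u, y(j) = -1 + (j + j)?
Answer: 1080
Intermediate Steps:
y(j) = -1 + 2*j
U = -5 (U = (-1 + 2*(-4)) - 1*(-4) = (-1 - 8) + 4 = -9 + 4 = -5)
f(u) = u + 2*u² (f(u) = (u² + u²) + u = 2*u² + u = u + 2*u²)
24*f(U) = 24*(-5*(1 + 2*(-5))) = 24*(-5*(1 - 10)) = 24*(-5*(-9)) = 24*45 = 1080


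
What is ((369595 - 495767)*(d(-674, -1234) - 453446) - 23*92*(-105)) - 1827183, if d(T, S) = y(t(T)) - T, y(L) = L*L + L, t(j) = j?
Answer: -106327763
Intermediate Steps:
y(L) = L + L**2 (y(L) = L**2 + L = L + L**2)
d(T, S) = -T + T*(1 + T) (d(T, S) = T*(1 + T) - T = -T + T*(1 + T))
((369595 - 495767)*(d(-674, -1234) - 453446) - 23*92*(-105)) - 1827183 = ((369595 - 495767)*((-674)**2 - 453446) - 23*92*(-105)) - 1827183 = (-126172*(454276 - 453446) - 2116*(-105)) - 1827183 = (-126172*830 + 222180) - 1827183 = (-104722760 + 222180) - 1827183 = -104500580 - 1827183 = -106327763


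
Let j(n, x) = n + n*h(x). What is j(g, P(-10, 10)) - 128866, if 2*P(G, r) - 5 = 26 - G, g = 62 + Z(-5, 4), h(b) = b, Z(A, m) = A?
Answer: -255281/2 ≈ -1.2764e+5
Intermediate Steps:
g = 57 (g = 62 - 5 = 57)
P(G, r) = 31/2 - G/2 (P(G, r) = 5/2 + (26 - G)/2 = 5/2 + (13 - G/2) = 31/2 - G/2)
j(n, x) = n + n*x
j(g, P(-10, 10)) - 128866 = 57*(1 + (31/2 - ½*(-10))) - 128866 = 57*(1 + (31/2 + 5)) - 128866 = 57*(1 + 41/2) - 128866 = 57*(43/2) - 128866 = 2451/2 - 128866 = -255281/2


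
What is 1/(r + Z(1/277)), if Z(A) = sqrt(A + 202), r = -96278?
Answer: -26669006/2567638503713 - 19*sqrt(42935)/2567638503713 ≈ -1.0388e-5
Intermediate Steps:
Z(A) = sqrt(202 + A)
1/(r + Z(1/277)) = 1/(-96278 + sqrt(202 + 1/277)) = 1/(-96278 + sqrt(55955/277)) = 1/(-96278 + 19*sqrt(42935)/277)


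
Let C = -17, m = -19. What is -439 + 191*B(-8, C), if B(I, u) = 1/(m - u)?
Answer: -1069/2 ≈ -534.50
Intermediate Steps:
B(I, u) = 1/(-19 - u)
-439 + 191*B(-8, C) = -439 + 191*(-1/(19 - 17)) = -439 + 191*(-1/2) = -439 - 191/2 = -1069/2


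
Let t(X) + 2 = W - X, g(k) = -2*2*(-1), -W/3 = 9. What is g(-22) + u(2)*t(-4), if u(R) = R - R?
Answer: 4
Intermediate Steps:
W = -27 (W = -3*9 = -27)
g(k) = 4 (g(k) = -4*(-1) = 4)
t(X) = -29 - X (t(X) = -2 + (-27 - X) = -29 - X)
u(R) = 0
g(-22) + u(2)*t(-4) = 4 + 0*(-29 - 1*(-4)) = 4 + 0*(-29 + 4) = 4 + 0*(-25) = 4 + 0 = 4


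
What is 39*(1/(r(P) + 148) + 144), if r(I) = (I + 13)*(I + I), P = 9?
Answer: 3055143/544 ≈ 5616.1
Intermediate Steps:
r(I) = 2*I*(13 + I) (r(I) = (13 + I)*(2*I) = 2*I*(13 + I))
39*(1/(r(P) + 148) + 144) = 39*(1/(2*9*(13 + 9) + 148) + 144) = 39*(1/(2*9*22 + 148) + 144) = 39*(1/(396 + 148) + 144) = 39*(1/544 + 144) = 39*(78337/544) = 3055143/544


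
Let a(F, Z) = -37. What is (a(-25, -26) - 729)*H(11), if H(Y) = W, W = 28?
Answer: -21448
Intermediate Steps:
H(Y) = 28
(a(-25, -26) - 729)*H(11) = (-37 - 729)*28 = -766*28 = -21448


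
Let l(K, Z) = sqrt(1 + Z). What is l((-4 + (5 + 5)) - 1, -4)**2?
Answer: -3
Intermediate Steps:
l((-4 + (5 + 5)) - 1, -4)**2 = (sqrt(1 - 4))**2 = (sqrt(-3))**2 = (I*sqrt(3))**2 = -3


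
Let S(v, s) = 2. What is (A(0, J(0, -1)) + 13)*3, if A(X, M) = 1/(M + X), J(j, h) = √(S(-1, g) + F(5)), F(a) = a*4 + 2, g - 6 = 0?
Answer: 39 + √6/4 ≈ 39.612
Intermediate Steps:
g = 6 (g = 6 + 0 = 6)
F(a) = 2 + 4*a (F(a) = 4*a + 2 = 2 + 4*a)
J(j, h) = 2*√6 (J(j, h) = √(2 + (2 + 4*5)) = √(2 + (2 + 20)) = √(2 + 22) = √24 = 2*√6)
(A(0, J(0, -1)) + 13)*3 = (1/(2*√6 + 0) + 13)*3 = (1/(2*√6) + 13)*3 = (√6/12 + 13)*3 = (13 + √6/12)*3 = 39 + √6/4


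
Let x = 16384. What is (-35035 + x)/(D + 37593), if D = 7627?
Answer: -18651/45220 ≈ -0.41245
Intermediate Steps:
(-35035 + x)/(D + 37593) = (-35035 + 16384)/(7627 + 37593) = -18651/45220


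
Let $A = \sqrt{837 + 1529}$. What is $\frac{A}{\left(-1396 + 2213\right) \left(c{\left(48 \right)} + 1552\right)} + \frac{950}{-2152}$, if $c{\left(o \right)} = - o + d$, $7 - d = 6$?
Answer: $- \frac{475}{1076} + \frac{13 \sqrt{14}}{1229585} \approx -0.44141$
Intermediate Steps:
$d = 1$ ($d = 7 - 6 = 1$)
$c{\left(o \right)} = 1 - o$ ($c{\left(o \right)} = - o + 1 = 1 - o$)
$A = 13 \sqrt{14}$ ($A = \sqrt{2366} = 13 \sqrt{14} \approx 48.642$)
$\frac{A}{\left(-1396 + 2213\right) \left(c{\left(48 \right)} + 1552\right)} + \frac{950}{-2152} = \frac{13 \sqrt{14}}{\left(-1396 + 2213\right) \left(\left(1 - 48\right) + 1552\right)} + \frac{950}{-2152} = \frac{13 \sqrt{14}}{817 \left(\left(1 - 48\right) + 1552\right)} + 950 \left(- \frac{1}{2152}\right) = \frac{13 \sqrt{14}}{817 \left(-47 + 1552\right)} - \frac{475}{1076} = \frac{13 \sqrt{14}}{817 \cdot 1505} - \frac{475}{1076} = \frac{13 \sqrt{14}}{1229585} - \frac{475}{1076} = - \frac{475}{1076} + \frac{13 \sqrt{14}}{1229585}$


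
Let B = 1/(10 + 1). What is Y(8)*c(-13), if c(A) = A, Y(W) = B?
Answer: -13/11 ≈ -1.1818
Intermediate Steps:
B = 1/11 ≈ 0.090909
Y(W) = 1/11
Y(8)*c(-13) = (1/11)*(-13) = -13/11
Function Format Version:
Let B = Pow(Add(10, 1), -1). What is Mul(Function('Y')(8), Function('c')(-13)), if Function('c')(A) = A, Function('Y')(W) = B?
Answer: Rational(-13, 11) ≈ -1.1818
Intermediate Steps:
B = Rational(1, 11) (B = Pow(11, -1) = Rational(1, 11) ≈ 0.090909)
Function('Y')(W) = Rational(1, 11)
Mul(Function('Y')(8), Function('c')(-13)) = Mul(Rational(1, 11), -13) = Rational(-13, 11)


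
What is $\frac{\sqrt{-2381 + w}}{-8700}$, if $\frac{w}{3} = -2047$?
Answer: $- \frac{i \sqrt{8522}}{8700} \approx - 0.010611 i$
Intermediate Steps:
$w = -6141$ ($w = 3 \left(-2047\right) = -6141$)
$\frac{\sqrt{-2381 + w}}{-8700} = \frac{\sqrt{-2381 - 6141}}{-8700} = \sqrt{-8522} \left(- \frac{1}{8700}\right) = i \sqrt{8522} \left(- \frac{1}{8700}\right) = - \frac{i \sqrt{8522}}{8700}$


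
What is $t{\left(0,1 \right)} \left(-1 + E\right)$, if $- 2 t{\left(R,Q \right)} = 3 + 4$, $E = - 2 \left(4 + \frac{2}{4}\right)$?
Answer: $35$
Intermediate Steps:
$E = -9$ ($E = - 2 \left(4 + 2 \cdot \frac{1}{4}\right) = - 2 \left(4 + \frac{1}{2}\right) = \left(-2\right) \frac{9}{2} = -9$)
$t{\left(R,Q \right)} = - \frac{7}{2}$ ($t{\left(R,Q \right)} = - \frac{3 + 4}{2} = \left(- \frac{1}{2}\right) 7 = - \frac{7}{2}$)
$t{\left(0,1 \right)} \left(-1 + E\right) = - \frac{7 \left(-1 - 9\right)}{2} = \left(- \frac{7}{2}\right) \left(-10\right) = 35$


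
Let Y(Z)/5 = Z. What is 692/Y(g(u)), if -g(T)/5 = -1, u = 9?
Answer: 692/25 ≈ 27.680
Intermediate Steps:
g(T) = 5 (g(T) = -5*(-1) = 5)
Y(Z) = 5*Z
692/Y(g(u)) = 692/((5*5)) = 692/25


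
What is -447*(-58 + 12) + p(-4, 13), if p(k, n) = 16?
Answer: 20578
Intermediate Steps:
-447*(-58 + 12) + p(-4, 13) = -447*(-58 + 12) + 16 = -447*(-46) + 16 = 20562 + 16 = 20578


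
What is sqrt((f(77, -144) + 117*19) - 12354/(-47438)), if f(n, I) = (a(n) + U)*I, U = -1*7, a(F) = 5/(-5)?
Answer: 23*sqrt(3589586022)/23719 ≈ 58.097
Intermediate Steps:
a(F) = -1 (a(F) = 5*(-1/5) = -1)
U = -7
f(n, I) = -8*I (f(n, I) = (-1 - 7)*I = -8*I)
sqrt((f(77, -144) + 117*19) - 12354/(-47438)) = sqrt((-8*(-144) + 117*19) - 12354/(-47438)) = sqrt((1152 + 2223) - 12354*(-1/47438)) = sqrt(3375 + 6177/23719) = sqrt(80057802/23719) = 23*sqrt(3589586022)/23719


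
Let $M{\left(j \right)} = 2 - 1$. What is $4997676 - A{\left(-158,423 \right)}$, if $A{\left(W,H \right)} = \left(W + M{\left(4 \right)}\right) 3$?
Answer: $4998147$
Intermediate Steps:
$M{\left(j \right)} = 1$ ($M{\left(j \right)} = 2 - 1 = 1$)
$A{\left(W,H \right)} = 3 + 3 W$ ($A{\left(W,H \right)} = \left(W + 1\right) 3 = \left(1 + W\right) 3 = 3 + 3 W$)
$4997676 - A{\left(-158,423 \right)} = 4997676 - \left(3 + 3 \left(-158\right)\right) = 4997676 - \left(3 - 474\right) = 4997676 - -471 = 4997676 + 471 = 4998147$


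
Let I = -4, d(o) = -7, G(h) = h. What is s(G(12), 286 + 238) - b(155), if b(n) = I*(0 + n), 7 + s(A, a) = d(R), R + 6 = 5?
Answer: 606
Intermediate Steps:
R = -1 (R = -6 + 5 = -1)
s(A, a) = -14 (s(A, a) = -7 - 7 = -14)
b(n) = -4*n (b(n) = -4*(0 + n) = -4*n)
s(G(12), 286 + 238) - b(155) = -14 - (-4)*155 = -14 - 1*(-620) = -14 + 620 = 606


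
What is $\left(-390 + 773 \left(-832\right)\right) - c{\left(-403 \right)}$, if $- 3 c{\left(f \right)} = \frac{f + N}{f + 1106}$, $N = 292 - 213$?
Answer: $- \frac{452398886}{703} \approx -6.4353 \cdot 10^{5}$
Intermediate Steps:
$N = 79$ ($N = 292 - 213 = 79$)
$c{\left(f \right)} = - \frac{79 + f}{3 \left(1106 + f\right)}$ ($c{\left(f \right)} = - \frac{\left(f + 79\right) \frac{1}{f + 1106}}{3} = - \frac{\left(79 + f\right) \frac{1}{1106 + f}}{3} = - \frac{\frac{1}{1106 + f} \left(79 + f\right)}{3} = - \frac{79 + f}{3 \left(1106 + f\right)}$)
$\left(-390 + 773 \left(-832\right)\right) - c{\left(-403 \right)} = \left(-390 + 773 \left(-832\right)\right) - \frac{-79 - -403}{3 \left(1106 - 403\right)} = \left(-390 - 643136\right) - \frac{-79 + 403}{3 \cdot 703} = -643526 - \frac{1}{3} \cdot \frac{1}{703} \cdot 324 = -643526 - \frac{108}{703} = - \frac{452398886}{703}$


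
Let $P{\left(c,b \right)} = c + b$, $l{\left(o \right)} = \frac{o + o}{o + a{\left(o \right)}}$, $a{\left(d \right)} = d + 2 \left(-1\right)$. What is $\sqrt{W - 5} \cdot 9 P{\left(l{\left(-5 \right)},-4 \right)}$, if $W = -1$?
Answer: $- \frac{57 i \sqrt{6}}{2} \approx - 69.81 i$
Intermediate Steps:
$a{\left(d \right)} = -2 + d$ ($a{\left(d \right)} = d - 2 = -2 + d$)
$l{\left(o \right)} = \frac{2 o}{-2 + 2 o}$ ($l{\left(o \right)} = \frac{o + o}{o + \left(-2 + o\right)} = \frac{2 o}{-2 + 2 o}$)
$P{\left(c,b \right)} = b + c$
$\sqrt{W - 5} \cdot 9 P{\left(l{\left(-5 \right)},-4 \right)} = \sqrt{-1 - 5} \cdot 9 \left(-4 - \frac{5}{-1 - 5}\right) = \sqrt{-6} \cdot 9 \left(-4 - \frac{5}{-6}\right) = i \sqrt{6} \cdot 9 \left(-4 - - \frac{5}{6}\right) = 9 i \sqrt{6} \left(-4 + \frac{5}{6}\right) = 9 i \sqrt{6} \left(- \frac{19}{6}\right) = - \frac{57 i \sqrt{6}}{2}$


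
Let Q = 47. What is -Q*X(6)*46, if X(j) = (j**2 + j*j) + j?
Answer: -168636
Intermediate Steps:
X(j) = j + 2*j**2 (X(j) = (j**2 + j**2) + j = 2*j**2 + j = j + 2*j**2)
-Q*X(6)*46 = -47*(6*(1 + 2*6))*46 = -47*(6*(1 + 12))*46 = -47*(6*13)*46 = -47*78*46 = -3666*46 = -1*168636 = -168636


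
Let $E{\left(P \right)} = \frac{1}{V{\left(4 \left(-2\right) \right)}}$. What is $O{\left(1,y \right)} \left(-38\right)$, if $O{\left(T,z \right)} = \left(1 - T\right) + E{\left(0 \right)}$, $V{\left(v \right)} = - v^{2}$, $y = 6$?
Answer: $\frac{19}{32} \approx 0.59375$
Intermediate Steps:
$E{\left(P \right)} = - \frac{1}{64}$ ($E{\left(P \right)} = \frac{1}{\left(-1\right) \left(4 \left(-2\right)\right)^{2}} = \frac{1}{\left(-1\right) \left(-8\right)^{2}} = \frac{1}{\left(-1\right) 64} = \frac{1}{-64} = - \frac{1}{64}$)
$O{\left(T,z \right)} = \frac{63}{64} - T$ ($O{\left(T,z \right)} = \left(1 - T\right) - \frac{1}{64} = \frac{63}{64} - T$)
$O{\left(1,y \right)} \left(-38\right) = \left(\frac{63}{64} - 1\right) \left(-38\right) = \left(- \frac{1}{64}\right) \left(-38\right) = \frac{19}{32}$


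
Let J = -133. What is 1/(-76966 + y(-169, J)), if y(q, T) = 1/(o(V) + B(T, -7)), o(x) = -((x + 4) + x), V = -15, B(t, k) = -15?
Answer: -11/846625 ≈ -1.2993e-5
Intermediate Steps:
o(x) = -4 - 2*x (o(x) = -((4 + x) + x) = -(4 + 2*x) = -4 - 2*x)
y(q, T) = 1/11 (y(q, T) = 1/((-4 - 2*(-15)) - 15) = 1/((-4 + 30) - 15) = 1/(26 - 15) = 1/11)
1/(-76966 + y(-169, J)) = 1/(-76966 + 1/11) = 1/(-846625/11) = -11/846625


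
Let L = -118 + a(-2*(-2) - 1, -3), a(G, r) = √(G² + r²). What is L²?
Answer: 13942 - 708*√2 ≈ 12941.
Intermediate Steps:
L = -118 + 3*√2 (L = -118 + √((-2*(-2) - 1)² + (-3)²) = -118 + √((4 - 1)² + 9) = -118 + √(3² + 9) = -118 + √(9 + 9) = -118 + √18 = -118 + 3*√2 ≈ -113.76)
L² = (-118 + 3*√2)²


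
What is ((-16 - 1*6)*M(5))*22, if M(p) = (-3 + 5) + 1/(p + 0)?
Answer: -5324/5 ≈ -1064.8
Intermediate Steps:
M(p) = 2 + 1/p
((-16 - 1*6)*M(5))*22 = ((-16 - 1*6)*(2 + 1/5))*22 = ((-16 - 6)*(2 + ⅕))*22 = -22*11/5*22 = -242/5*22 = -5324/5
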